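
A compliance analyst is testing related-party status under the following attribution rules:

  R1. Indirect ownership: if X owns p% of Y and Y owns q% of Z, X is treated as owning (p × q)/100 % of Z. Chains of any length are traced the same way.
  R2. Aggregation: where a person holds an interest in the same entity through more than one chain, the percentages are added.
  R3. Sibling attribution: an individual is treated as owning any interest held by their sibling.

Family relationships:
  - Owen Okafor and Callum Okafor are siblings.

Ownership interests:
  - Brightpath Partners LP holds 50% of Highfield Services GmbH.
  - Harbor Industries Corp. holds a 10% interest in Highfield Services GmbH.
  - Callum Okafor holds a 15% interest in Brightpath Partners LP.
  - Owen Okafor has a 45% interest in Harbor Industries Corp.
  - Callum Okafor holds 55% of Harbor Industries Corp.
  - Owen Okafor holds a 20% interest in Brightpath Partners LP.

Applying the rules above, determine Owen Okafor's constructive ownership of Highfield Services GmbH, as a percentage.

By sibling attribution (R3), Owen Okafor is treated as also owning Callum Okafor's interest in Harbor Industries Corp, giving 45% + 55% = 100%.
By sibling attribution (R3), Owen Okafor is treated as also owning Callum Okafor's interest in Brightpath Partners LP, giving 20% + 15% = 35%.
Chain via Harbor Industries Corp. (R1): 100% × 10% = 10% of Highfield Services GmbH.
Chain via Brightpath Partners LP (R1): 35% × 50% = 17.5% of Highfield Services GmbH.
Aggregating (R2): 10% + 17.5% = 27.5%.

27.5%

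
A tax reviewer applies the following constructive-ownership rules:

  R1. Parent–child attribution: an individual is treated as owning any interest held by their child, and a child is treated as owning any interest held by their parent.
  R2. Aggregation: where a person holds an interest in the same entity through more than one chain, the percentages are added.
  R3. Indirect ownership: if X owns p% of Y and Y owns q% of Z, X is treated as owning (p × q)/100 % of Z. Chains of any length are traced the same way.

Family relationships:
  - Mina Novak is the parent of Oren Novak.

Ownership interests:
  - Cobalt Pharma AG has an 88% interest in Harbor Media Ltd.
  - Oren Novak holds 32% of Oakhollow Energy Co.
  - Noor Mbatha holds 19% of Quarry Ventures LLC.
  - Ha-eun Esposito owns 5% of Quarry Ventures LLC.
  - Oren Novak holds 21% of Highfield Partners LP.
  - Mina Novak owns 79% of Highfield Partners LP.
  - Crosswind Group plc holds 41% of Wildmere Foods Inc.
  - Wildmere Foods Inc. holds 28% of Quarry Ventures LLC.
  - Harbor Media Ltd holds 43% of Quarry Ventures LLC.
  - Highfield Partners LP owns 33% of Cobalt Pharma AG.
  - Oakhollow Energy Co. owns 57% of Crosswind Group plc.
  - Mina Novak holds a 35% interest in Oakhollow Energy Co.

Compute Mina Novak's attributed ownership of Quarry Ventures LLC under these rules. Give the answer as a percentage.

By parent–child attribution (R1), Mina Novak is treated as also owning Oren Novak's interest in Oakhollow Energy Co, giving 35% + 32% = 67%.
By parent–child attribution (R1), Mina Novak is treated as also owning Oren Novak's interest in Highfield Partners LP, giving 79% + 21% = 100%.
Chain via Oakhollow Energy Co. → Crosswind Group plc → Wildmere Foods Inc. (R3): 67% × 57% × 41% × 28% = 4.384212% of Quarry Ventures LLC.
Chain via Highfield Partners LP → Cobalt Pharma AG → Harbor Media Ltd (R3): 100% × 33% × 88% × 43% = 12.4872% of Quarry Ventures LLC.
Aggregating (R2): 4.384212% + 12.4872% = 16.871412%.

16.871412%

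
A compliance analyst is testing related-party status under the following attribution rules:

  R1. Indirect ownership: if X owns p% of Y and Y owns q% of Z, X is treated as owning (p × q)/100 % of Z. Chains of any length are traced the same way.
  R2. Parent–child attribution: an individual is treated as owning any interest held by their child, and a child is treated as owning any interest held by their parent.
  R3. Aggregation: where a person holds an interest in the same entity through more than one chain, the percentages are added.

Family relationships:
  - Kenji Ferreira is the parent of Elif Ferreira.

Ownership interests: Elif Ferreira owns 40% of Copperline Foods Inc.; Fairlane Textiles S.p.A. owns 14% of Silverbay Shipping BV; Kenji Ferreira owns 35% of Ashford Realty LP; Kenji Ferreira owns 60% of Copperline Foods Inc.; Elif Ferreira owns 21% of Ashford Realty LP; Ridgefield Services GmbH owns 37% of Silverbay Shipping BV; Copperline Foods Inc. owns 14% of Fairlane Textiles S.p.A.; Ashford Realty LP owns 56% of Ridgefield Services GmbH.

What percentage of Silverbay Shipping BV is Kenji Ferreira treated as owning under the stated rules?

By parent–child attribution (R2), Kenji Ferreira is treated as also owning Elif Ferreira's interest in Copperline Foods Inc, giving 60% + 40% = 100%.
By parent–child attribution (R2), Kenji Ferreira is treated as also owning Elif Ferreira's interest in Ashford Realty LP, giving 35% + 21% = 56%.
Chain via Copperline Foods Inc. → Fairlane Textiles S.p.A. (R1): 100% × 14% × 14% = 1.96% of Silverbay Shipping BV.
Chain via Ashford Realty LP → Ridgefield Services GmbH (R1): 56% × 56% × 37% = 11.6032% of Silverbay Shipping BV.
Aggregating (R3): 1.96% + 11.6032% = 13.5632%.

13.5632%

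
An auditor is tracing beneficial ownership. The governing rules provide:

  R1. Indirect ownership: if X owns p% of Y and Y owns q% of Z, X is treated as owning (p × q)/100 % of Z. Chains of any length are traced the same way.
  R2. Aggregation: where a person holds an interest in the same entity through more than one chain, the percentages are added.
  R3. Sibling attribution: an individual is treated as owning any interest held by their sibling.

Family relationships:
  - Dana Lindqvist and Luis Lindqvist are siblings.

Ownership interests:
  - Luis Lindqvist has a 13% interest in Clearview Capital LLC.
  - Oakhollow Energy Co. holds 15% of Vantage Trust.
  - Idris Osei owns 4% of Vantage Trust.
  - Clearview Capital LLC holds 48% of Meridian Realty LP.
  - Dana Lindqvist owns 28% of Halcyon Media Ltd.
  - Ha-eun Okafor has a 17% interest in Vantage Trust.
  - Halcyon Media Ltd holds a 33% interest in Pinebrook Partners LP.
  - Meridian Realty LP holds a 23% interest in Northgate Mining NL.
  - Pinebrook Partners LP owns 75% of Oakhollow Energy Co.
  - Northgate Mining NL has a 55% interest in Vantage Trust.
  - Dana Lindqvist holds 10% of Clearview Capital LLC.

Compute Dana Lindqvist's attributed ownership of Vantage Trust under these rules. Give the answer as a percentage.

By sibling attribution (R3), Dana Lindqvist is treated as also owning Luis Lindqvist's interest in Clearview Capital LLC, giving 10% + 13% = 23%.
Chain via Clearview Capital LLC → Meridian Realty LP → Northgate Mining NL (R1): 23% × 48% × 23% × 55% = 1.39656% of Vantage Trust.
Chain via Halcyon Media Ltd → Pinebrook Partners LP → Oakhollow Energy Co. (R1): 28% × 33% × 75% × 15% = 1.0395% of Vantage Trust.
Aggregating (R2): 1.39656% + 1.0395% = 2.43606%.

2.43606%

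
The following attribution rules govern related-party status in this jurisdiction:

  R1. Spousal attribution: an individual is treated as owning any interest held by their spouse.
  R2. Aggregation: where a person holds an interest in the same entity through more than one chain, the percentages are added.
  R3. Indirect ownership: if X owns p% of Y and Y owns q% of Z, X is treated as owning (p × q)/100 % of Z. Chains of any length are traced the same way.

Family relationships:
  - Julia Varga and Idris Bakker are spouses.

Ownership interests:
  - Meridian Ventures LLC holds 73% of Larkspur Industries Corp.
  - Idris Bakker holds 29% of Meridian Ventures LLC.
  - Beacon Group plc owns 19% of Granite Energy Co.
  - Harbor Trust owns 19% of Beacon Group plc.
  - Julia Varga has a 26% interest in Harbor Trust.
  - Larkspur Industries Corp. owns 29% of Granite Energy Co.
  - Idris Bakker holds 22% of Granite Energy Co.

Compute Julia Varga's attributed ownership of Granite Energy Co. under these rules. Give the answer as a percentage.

29.0779%

By spousal attribution (R1), Julia Varga is treated as owning Idris Bakker's 29% interest in Meridian Ventures LLC.
By spousal attribution (R1), Julia Varga is treated as owning Idris Bakker's 22% interest in Granite Energy Co.
Chain via Harbor Trust → Beacon Group plc (R3): 26% × 19% × 19% = 0.9386% of Granite Energy Co.
Chain via Meridian Ventures LLC → Larkspur Industries Corp. (R3): 29% × 73% × 29% = 6.1393% of Granite Energy Co.
Direct interest in Granite Energy Co: 22%.
Aggregating (R2): 0.9386% + 6.1393% + 22% = 29.0779%.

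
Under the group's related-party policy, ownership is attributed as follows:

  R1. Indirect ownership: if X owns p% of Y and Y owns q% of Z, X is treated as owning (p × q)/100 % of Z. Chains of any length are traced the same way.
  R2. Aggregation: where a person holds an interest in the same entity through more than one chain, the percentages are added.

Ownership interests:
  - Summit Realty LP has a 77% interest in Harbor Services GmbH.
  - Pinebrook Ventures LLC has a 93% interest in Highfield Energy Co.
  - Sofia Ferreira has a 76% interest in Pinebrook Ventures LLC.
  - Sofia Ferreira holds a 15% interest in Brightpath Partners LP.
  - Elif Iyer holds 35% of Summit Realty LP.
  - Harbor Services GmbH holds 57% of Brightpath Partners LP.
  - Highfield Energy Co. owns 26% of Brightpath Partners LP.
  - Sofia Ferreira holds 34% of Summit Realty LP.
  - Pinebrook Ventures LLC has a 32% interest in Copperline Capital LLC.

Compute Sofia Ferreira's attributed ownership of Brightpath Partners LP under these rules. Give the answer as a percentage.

48.2994%

Chain via Pinebrook Ventures LLC → Highfield Energy Co. (R1): 76% × 93% × 26% = 18.3768% of Brightpath Partners LP.
Chain via Summit Realty LP → Harbor Services GmbH (R1): 34% × 77% × 57% = 14.9226% of Brightpath Partners LP.
Direct interest in Brightpath Partners LP: 15%.
Aggregating (R2): 18.3768% + 14.9226% + 15% = 48.2994%.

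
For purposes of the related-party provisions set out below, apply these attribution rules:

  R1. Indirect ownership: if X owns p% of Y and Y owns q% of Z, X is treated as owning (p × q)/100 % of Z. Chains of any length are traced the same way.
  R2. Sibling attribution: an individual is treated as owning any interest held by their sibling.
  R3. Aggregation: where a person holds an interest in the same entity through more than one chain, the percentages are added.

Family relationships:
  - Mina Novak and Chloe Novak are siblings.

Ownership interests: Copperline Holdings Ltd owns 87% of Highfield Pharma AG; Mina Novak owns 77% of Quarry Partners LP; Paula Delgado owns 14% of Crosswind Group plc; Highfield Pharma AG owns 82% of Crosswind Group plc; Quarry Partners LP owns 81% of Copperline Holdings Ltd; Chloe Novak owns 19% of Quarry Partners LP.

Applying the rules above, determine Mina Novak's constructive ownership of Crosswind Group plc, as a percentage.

55.473984%

By sibling attribution (R2), Mina Novak is treated as also owning Chloe Novak's interest in Quarry Partners LP, giving 77% + 19% = 96%.
Chain via Quarry Partners LP → Copperline Holdings Ltd → Highfield Pharma AG (R1): 96% × 81% × 87% × 82% = 55.473984% of Crosswind Group plc.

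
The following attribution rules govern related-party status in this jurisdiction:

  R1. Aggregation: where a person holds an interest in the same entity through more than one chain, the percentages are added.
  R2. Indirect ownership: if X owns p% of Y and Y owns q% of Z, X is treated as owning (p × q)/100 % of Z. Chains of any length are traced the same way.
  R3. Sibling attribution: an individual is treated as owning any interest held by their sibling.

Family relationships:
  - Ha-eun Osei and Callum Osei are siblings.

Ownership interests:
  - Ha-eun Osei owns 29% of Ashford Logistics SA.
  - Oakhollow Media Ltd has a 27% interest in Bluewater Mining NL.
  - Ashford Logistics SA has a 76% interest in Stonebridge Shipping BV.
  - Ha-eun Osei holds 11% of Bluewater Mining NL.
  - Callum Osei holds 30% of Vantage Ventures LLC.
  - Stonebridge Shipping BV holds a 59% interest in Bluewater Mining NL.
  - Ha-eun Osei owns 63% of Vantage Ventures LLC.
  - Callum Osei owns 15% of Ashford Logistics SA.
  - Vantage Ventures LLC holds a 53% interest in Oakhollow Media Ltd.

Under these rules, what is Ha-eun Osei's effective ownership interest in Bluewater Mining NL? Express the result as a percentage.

44.0379%

By sibling attribution (R3), Ha-eun Osei is treated as also owning Callum Osei's interest in Vantage Ventures LLC, giving 63% + 30% = 93%.
By sibling attribution (R3), Ha-eun Osei is treated as also owning Callum Osei's interest in Ashford Logistics SA, giving 29% + 15% = 44%.
Chain via Vantage Ventures LLC → Oakhollow Media Ltd (R2): 93% × 53% × 27% = 13.3083% of Bluewater Mining NL.
Chain via Ashford Logistics SA → Stonebridge Shipping BV (R2): 44% × 76% × 59% = 19.7296% of Bluewater Mining NL.
Direct interest in Bluewater Mining NL: 11%.
Aggregating (R1): 13.3083% + 19.7296% + 11% = 44.0379%.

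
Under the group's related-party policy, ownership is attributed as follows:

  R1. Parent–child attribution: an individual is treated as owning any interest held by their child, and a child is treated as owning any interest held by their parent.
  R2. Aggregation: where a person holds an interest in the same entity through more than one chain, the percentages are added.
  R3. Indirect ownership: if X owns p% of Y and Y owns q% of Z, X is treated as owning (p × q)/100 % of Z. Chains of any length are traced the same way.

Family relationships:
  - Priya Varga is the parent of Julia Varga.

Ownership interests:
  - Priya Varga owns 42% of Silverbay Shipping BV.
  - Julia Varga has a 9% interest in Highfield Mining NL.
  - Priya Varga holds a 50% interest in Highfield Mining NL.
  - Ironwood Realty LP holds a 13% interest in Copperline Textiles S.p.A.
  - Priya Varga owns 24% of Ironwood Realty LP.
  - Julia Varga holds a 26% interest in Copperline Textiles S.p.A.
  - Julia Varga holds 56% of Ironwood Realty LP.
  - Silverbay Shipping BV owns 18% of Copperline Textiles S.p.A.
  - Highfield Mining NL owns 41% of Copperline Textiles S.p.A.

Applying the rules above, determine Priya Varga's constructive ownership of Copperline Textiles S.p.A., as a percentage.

68.15%

By parent–child attribution (R1), Priya Varga is treated as also owning Julia Varga's interest in Highfield Mining NL, giving 50% + 9% = 59%.
By parent–child attribution (R1), Priya Varga is treated as also owning Julia Varga's interest in Ironwood Realty LP, giving 24% + 56% = 80%.
By parent–child attribution (R1), Priya Varga is treated as owning Julia Varga's 26% interest in Copperline Textiles S.p.A.
Chain via Silverbay Shipping BV (R3): 42% × 18% = 7.56% of Copperline Textiles S.p.A.
Chain via Highfield Mining NL (R3): 59% × 41% = 24.19% of Copperline Textiles S.p.A.
Chain via Ironwood Realty LP (R3): 80% × 13% = 10.4% of Copperline Textiles S.p.A.
Direct interest in Copperline Textiles S.p.A: 26%.
Aggregating (R2): 7.56% + 24.19% + 10.4% + 26% = 68.15%.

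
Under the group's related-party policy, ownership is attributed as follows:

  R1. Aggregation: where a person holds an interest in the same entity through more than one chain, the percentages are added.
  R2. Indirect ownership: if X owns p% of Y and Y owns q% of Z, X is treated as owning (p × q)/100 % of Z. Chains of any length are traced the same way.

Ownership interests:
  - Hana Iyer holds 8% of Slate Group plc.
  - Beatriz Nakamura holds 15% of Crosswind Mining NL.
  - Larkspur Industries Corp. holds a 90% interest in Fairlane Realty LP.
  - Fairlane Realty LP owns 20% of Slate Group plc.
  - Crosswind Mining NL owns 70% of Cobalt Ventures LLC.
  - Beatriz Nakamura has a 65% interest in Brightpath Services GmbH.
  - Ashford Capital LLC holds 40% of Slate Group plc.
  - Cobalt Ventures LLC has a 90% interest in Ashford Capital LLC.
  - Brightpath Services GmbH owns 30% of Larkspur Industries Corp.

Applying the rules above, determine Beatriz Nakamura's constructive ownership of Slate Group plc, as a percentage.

7.29%

Chain via Brightpath Services GmbH → Larkspur Industries Corp. → Fairlane Realty LP (R2): 65% × 30% × 90% × 20% = 3.51% of Slate Group plc.
Chain via Crosswind Mining NL → Cobalt Ventures LLC → Ashford Capital LLC (R2): 15% × 70% × 90% × 40% = 3.78% of Slate Group plc.
Aggregating (R1): 3.51% + 3.78% = 7.29%.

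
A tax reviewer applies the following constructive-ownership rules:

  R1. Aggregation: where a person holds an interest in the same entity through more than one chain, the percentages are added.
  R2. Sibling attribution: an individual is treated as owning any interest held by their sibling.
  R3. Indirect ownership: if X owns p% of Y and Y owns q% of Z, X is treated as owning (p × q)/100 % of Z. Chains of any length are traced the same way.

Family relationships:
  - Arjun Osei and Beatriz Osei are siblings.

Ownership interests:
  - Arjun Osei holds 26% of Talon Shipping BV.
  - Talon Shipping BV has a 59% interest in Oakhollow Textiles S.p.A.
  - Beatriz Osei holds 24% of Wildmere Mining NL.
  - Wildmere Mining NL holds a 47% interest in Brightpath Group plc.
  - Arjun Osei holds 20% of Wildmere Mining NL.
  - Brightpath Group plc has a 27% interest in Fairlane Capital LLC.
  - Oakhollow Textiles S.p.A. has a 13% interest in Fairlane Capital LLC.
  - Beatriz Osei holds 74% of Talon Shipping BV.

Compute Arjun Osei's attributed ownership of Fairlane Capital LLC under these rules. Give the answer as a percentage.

13.2536%

By sibling attribution (R2), Arjun Osei is treated as also owning Beatriz Osei's interest in Talon Shipping BV, giving 26% + 74% = 100%.
By sibling attribution (R2), Arjun Osei is treated as also owning Beatriz Osei's interest in Wildmere Mining NL, giving 20% + 24% = 44%.
Chain via Talon Shipping BV → Oakhollow Textiles S.p.A. (R3): 100% × 59% × 13% = 7.67% of Fairlane Capital LLC.
Chain via Wildmere Mining NL → Brightpath Group plc (R3): 44% × 47% × 27% = 5.5836% of Fairlane Capital LLC.
Aggregating (R1): 7.67% + 5.5836% = 13.2536%.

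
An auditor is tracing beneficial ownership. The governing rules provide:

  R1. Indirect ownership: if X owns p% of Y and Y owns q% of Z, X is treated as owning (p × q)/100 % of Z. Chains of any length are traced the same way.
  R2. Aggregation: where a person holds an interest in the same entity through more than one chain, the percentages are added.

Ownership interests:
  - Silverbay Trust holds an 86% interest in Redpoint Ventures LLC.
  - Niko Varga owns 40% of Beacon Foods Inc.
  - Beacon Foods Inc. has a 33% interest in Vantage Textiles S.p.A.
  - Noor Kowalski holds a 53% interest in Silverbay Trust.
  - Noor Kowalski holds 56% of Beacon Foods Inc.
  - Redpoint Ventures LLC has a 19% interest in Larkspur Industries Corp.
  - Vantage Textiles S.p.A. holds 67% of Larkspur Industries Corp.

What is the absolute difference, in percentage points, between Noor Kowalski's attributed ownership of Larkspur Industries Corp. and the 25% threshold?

Chain via Beacon Foods Inc. → Vantage Textiles S.p.A. (R1): 56% × 33% × 67% = 12.3816% of Larkspur Industries Corp.
Chain via Silverbay Trust → Redpoint Ventures LLC (R1): 53% × 86% × 19% = 8.6602% of Larkspur Industries Corp.
Aggregating (R2): 12.3816% + 8.6602% = 21.0418%.
21.0418% falls short of the 25% threshold by 3.9582 percentage points.

3.9582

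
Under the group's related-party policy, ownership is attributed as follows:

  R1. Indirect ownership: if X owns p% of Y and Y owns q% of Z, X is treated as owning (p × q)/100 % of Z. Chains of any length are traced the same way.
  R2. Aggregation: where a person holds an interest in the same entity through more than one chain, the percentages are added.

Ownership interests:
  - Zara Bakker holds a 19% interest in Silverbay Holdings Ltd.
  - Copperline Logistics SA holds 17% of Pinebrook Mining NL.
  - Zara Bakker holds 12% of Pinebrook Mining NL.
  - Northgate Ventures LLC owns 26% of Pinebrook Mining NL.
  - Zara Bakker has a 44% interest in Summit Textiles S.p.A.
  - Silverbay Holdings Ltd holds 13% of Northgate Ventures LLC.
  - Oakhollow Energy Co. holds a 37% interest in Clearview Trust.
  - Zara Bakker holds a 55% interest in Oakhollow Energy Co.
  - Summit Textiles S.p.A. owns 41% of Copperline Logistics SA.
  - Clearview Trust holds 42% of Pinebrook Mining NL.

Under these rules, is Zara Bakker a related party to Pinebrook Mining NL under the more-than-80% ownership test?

Chain via Oakhollow Energy Co. → Clearview Trust (R1): 55% × 37% × 42% = 8.547% of Pinebrook Mining NL.
Chain via Silverbay Holdings Ltd → Northgate Ventures LLC (R1): 19% × 13% × 26% = 0.6422% of Pinebrook Mining NL.
Chain via Summit Textiles S.p.A. → Copperline Logistics SA (R1): 44% × 41% × 17% = 3.0668% of Pinebrook Mining NL.
Direct interest in Pinebrook Mining NL: 12%.
Aggregating (R2): 8.547% + 0.6422% + 3.0668% + 12% = 24.256%.
24.256% does not exceed the 80% threshold, so Zara is not a related party to Pinebrook Mining NL.

No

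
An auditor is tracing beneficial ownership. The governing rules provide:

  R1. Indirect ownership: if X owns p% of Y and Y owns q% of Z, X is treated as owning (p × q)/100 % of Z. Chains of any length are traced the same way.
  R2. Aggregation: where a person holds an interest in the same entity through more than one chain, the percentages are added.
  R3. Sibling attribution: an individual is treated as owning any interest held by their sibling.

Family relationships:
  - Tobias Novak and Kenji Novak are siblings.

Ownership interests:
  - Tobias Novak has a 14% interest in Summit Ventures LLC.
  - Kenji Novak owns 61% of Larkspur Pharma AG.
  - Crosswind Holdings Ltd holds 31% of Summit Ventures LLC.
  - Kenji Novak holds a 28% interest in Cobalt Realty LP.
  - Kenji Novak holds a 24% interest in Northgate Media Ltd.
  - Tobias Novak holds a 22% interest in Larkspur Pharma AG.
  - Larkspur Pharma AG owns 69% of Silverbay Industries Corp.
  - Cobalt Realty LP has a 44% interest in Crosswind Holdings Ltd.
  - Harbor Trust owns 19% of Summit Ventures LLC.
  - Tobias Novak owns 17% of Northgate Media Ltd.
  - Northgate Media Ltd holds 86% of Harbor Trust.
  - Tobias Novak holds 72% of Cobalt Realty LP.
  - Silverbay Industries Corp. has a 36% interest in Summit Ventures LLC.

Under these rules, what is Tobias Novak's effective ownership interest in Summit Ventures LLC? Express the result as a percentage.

54.9566%

By sibling attribution (R3), Tobias Novak is treated as also owning Kenji Novak's interest in Cobalt Realty LP, giving 72% + 28% = 100%.
By sibling attribution (R3), Tobias Novak is treated as also owning Kenji Novak's interest in Larkspur Pharma AG, giving 22% + 61% = 83%.
By sibling attribution (R3), Tobias Novak is treated as also owning Kenji Novak's interest in Northgate Media Ltd, giving 17% + 24% = 41%.
Chain via Cobalt Realty LP → Crosswind Holdings Ltd (R1): 100% × 44% × 31% = 13.64% of Summit Ventures LLC.
Chain via Larkspur Pharma AG → Silverbay Industries Corp. (R1): 83% × 69% × 36% = 20.6172% of Summit Ventures LLC.
Chain via Northgate Media Ltd → Harbor Trust (R1): 41% × 86% × 19% = 6.6994% of Summit Ventures LLC.
Direct interest in Summit Ventures LLC: 14%.
Aggregating (R2): 13.64% + 20.6172% + 6.6994% + 14% = 54.9566%.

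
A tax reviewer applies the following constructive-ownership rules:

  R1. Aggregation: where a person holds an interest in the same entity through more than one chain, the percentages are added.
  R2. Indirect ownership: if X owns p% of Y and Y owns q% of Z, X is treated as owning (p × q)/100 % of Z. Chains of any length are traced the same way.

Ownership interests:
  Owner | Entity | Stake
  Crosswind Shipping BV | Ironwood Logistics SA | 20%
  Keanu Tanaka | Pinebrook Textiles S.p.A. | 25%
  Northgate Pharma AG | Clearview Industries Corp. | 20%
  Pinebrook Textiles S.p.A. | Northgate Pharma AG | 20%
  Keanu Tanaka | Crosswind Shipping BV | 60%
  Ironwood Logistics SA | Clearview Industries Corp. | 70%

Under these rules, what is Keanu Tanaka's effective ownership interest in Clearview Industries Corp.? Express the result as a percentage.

9.4%

Chain via Crosswind Shipping BV → Ironwood Logistics SA (R2): 60% × 20% × 70% = 8.4% of Clearview Industries Corp.
Chain via Pinebrook Textiles S.p.A. → Northgate Pharma AG (R2): 25% × 20% × 20% = 1% of Clearview Industries Corp.
Aggregating (R1): 8.4% + 1% = 9.4%.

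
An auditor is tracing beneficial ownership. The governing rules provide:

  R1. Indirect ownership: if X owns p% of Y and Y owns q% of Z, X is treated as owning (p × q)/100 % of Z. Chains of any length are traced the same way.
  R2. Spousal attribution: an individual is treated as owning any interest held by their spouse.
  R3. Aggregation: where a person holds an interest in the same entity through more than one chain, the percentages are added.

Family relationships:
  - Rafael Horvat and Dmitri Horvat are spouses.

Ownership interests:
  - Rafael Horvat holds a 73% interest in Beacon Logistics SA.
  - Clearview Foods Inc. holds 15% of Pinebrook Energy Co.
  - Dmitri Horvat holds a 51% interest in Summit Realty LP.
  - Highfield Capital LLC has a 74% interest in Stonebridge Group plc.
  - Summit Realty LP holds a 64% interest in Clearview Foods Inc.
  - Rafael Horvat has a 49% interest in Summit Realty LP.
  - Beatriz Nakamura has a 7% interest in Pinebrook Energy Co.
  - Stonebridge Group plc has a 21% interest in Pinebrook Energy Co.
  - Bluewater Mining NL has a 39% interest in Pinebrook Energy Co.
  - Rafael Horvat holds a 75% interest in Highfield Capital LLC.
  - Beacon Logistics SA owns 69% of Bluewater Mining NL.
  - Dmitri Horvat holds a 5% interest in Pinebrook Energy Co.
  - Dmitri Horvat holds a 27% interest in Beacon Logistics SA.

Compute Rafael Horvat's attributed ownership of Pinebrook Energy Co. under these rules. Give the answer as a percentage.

53.165%

By spousal attribution (R2), Rafael Horvat is treated as also owning Dmitri Horvat's interest in Beacon Logistics SA, giving 73% + 27% = 100%.
By spousal attribution (R2), Rafael Horvat is treated as also owning Dmitri Horvat's interest in Summit Realty LP, giving 49% + 51% = 100%.
By spousal attribution (R2), Rafael Horvat is treated as owning Dmitri Horvat's 5% interest in Pinebrook Energy Co.
Chain via Highfield Capital LLC → Stonebridge Group plc (R1): 75% × 74% × 21% = 11.655% of Pinebrook Energy Co.
Chain via Beacon Logistics SA → Bluewater Mining NL (R1): 100% × 69% × 39% = 26.91% of Pinebrook Energy Co.
Chain via Summit Realty LP → Clearview Foods Inc. (R1): 100% × 64% × 15% = 9.6% of Pinebrook Energy Co.
Direct interest in Pinebrook Energy Co: 5%.
Aggregating (R3): 11.655% + 26.91% + 9.6% + 5% = 53.165%.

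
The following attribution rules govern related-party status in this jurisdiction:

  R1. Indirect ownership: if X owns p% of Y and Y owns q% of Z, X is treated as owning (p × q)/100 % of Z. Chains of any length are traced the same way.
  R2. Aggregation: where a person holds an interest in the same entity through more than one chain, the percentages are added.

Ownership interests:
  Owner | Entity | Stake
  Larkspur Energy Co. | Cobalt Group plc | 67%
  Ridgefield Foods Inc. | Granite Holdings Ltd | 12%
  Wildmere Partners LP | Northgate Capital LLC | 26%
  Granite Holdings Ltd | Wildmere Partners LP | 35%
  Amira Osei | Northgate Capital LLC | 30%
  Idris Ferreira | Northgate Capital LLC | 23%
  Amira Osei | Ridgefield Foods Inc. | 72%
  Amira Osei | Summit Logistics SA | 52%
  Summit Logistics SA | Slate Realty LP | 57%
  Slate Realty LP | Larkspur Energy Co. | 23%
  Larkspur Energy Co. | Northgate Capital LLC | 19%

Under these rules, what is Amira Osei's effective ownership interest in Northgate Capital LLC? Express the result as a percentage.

32.081508%

Chain via Summit Logistics SA → Slate Realty LP → Larkspur Energy Co. (R1): 52% × 57% × 23% × 19% = 1.295268% of Northgate Capital LLC.
Chain via Ridgefield Foods Inc. → Granite Holdings Ltd → Wildmere Partners LP (R1): 72% × 12% × 35% × 26% = 0.78624% of Northgate Capital LLC.
Direct interest in Northgate Capital LLC: 30%.
Aggregating (R2): 1.295268% + 0.78624% + 30% = 32.081508%.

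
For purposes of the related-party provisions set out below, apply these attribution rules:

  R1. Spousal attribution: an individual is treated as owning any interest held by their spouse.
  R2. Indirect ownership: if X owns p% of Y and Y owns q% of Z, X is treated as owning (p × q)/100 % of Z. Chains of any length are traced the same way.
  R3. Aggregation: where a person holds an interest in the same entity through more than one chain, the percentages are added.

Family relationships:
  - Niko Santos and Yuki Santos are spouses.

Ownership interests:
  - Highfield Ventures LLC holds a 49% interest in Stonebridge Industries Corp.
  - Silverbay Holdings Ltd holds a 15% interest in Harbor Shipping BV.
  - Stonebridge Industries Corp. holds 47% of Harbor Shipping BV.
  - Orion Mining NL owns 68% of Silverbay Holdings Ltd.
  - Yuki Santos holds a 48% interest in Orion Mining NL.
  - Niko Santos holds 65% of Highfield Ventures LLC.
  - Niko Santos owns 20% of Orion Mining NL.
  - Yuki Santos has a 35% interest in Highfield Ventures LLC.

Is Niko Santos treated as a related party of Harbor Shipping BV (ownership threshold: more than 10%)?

Yes

By spousal attribution (R1), Niko Santos is treated as also owning Yuki Santos's interest in Orion Mining NL, giving 20% + 48% = 68%.
By spousal attribution (R1), Niko Santos is treated as also owning Yuki Santos's interest in Highfield Ventures LLC, giving 65% + 35% = 100%.
Chain via Orion Mining NL → Silverbay Holdings Ltd (R2): 68% × 68% × 15% = 6.936% of Harbor Shipping BV.
Chain via Highfield Ventures LLC → Stonebridge Industries Corp. (R2): 100% × 49% × 47% = 23.03% of Harbor Shipping BV.
Aggregating (R3): 6.936% + 23.03% = 29.966%.
29.966% exceeds the 10% threshold, so Niko is a related party to Harbor Shipping BV.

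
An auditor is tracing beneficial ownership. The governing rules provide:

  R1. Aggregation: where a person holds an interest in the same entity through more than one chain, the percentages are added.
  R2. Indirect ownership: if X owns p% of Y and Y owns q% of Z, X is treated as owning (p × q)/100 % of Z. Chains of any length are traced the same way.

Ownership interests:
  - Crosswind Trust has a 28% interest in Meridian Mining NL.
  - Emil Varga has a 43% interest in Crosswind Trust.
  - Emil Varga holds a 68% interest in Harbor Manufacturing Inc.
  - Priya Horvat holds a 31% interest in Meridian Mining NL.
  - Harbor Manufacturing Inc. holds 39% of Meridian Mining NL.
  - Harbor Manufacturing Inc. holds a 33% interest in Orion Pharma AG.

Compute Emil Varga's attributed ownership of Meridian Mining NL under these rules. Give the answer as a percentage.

Chain via Crosswind Trust (R2): 43% × 28% = 12.04% of Meridian Mining NL.
Chain via Harbor Manufacturing Inc. (R2): 68% × 39% = 26.52% of Meridian Mining NL.
Aggregating (R1): 12.04% + 26.52% = 38.56%.

38.56%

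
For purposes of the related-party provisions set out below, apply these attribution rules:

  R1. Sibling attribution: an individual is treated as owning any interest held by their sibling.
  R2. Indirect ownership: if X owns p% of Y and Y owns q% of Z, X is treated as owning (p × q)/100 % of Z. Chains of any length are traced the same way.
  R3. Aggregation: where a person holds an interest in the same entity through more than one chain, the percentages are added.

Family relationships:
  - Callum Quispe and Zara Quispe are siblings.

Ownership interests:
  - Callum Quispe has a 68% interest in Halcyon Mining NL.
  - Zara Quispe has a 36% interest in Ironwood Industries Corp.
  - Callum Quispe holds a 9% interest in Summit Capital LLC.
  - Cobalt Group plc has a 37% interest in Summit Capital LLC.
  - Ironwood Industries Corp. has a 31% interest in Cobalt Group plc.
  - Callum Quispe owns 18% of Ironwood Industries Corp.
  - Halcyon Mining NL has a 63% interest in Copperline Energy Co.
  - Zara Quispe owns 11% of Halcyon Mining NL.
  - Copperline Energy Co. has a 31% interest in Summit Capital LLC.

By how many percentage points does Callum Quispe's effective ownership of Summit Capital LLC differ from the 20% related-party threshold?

By sibling attribution (R1), Callum Quispe is treated as also owning Zara Quispe's interest in Halcyon Mining NL, giving 68% + 11% = 79%.
By sibling attribution (R1), Callum Quispe is treated as also owning Zara Quispe's interest in Ironwood Industries Corp, giving 18% + 36% = 54%.
Chain via Halcyon Mining NL → Copperline Energy Co. (R2): 79% × 63% × 31% = 15.4287% of Summit Capital LLC.
Chain via Ironwood Industries Corp. → Cobalt Group plc (R2): 54% × 31% × 37% = 6.1938% of Summit Capital LLC.
Direct interest in Summit Capital LLC: 9%.
Aggregating (R3): 15.4287% + 6.1938% + 9% = 30.6225%.
30.6225% exceeds the 20% threshold by 10.6225 percentage points.

10.6225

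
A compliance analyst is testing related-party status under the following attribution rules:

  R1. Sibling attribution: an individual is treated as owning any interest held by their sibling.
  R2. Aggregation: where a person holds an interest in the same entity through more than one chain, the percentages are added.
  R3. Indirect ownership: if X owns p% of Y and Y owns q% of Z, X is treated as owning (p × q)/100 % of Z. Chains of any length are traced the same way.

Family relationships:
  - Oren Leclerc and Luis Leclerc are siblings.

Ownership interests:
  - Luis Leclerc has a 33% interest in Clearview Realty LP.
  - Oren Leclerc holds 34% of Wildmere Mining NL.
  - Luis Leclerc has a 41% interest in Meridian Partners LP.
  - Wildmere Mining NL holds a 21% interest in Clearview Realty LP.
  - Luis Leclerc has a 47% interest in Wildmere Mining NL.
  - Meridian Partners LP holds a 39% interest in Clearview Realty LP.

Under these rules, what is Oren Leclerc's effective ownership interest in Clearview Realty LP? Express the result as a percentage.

By sibling attribution (R1), Oren Leclerc is treated as also owning Luis Leclerc's interest in Wildmere Mining NL, giving 34% + 47% = 81%.
By sibling attribution (R1), Oren Leclerc is treated as owning Luis Leclerc's 41% interest in Meridian Partners LP.
By sibling attribution (R1), Oren Leclerc is treated as owning Luis Leclerc's 33% interest in Clearview Realty LP.
Chain via Wildmere Mining NL (R3): 81% × 21% = 17.01% of Clearview Realty LP.
Chain via Meridian Partners LP (R3): 41% × 39% = 15.99% of Clearview Realty LP.
Direct interest in Clearview Realty LP: 33%.
Aggregating (R2): 17.01% + 15.99% + 33% = 66%.

66%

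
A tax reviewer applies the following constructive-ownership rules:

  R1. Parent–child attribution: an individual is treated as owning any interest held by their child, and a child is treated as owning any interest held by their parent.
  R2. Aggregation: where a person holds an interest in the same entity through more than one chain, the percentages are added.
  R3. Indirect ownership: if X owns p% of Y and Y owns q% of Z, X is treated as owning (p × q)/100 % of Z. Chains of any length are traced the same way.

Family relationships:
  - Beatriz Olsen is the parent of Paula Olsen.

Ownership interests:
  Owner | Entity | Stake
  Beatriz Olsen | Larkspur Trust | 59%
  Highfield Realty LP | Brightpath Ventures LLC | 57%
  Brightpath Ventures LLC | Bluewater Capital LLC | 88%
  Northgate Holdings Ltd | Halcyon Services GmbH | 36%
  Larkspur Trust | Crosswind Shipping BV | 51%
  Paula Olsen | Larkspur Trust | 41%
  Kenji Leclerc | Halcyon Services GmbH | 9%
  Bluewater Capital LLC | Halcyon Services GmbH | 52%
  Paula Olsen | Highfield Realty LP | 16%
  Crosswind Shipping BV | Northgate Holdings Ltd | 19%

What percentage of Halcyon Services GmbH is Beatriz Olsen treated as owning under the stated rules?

By parent–child attribution (R1), Beatriz Olsen is treated as also owning Paula Olsen's interest in Larkspur Trust, giving 59% + 41% = 100%.
By parent–child attribution (R1), Beatriz Olsen is treated as owning Paula Olsen's 16% interest in Highfield Realty LP.
Chain via Larkspur Trust → Crosswind Shipping BV → Northgate Holdings Ltd (R3): 100% × 51% × 19% × 36% = 3.4884% of Halcyon Services GmbH.
Chain via Highfield Realty LP → Brightpath Ventures LLC → Bluewater Capital LLC (R3): 16% × 57% × 88% × 52% = 4.173312% of Halcyon Services GmbH.
Aggregating (R2): 3.4884% + 4.173312% = 7.661712%.

7.661712%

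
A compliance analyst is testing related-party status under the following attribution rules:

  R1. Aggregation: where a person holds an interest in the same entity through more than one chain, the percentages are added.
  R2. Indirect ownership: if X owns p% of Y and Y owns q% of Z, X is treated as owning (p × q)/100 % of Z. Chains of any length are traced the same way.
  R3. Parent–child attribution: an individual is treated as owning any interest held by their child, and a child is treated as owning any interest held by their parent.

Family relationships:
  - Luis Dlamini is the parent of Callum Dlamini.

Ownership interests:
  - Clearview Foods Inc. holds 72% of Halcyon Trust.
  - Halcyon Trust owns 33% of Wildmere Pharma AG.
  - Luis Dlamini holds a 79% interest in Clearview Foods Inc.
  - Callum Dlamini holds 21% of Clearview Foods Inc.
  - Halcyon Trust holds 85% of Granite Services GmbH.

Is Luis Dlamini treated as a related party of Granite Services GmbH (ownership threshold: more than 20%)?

Yes

By parent–child attribution (R3), Luis Dlamini is treated as also owning Callum Dlamini's interest in Clearview Foods Inc, giving 79% + 21% = 100%.
Chain via Clearview Foods Inc. → Halcyon Trust (R2): 100% × 72% × 85% = 61.2% of Granite Services GmbH.
61.2% exceeds the 20% threshold, so Luis is a related party to Granite Services GmbH.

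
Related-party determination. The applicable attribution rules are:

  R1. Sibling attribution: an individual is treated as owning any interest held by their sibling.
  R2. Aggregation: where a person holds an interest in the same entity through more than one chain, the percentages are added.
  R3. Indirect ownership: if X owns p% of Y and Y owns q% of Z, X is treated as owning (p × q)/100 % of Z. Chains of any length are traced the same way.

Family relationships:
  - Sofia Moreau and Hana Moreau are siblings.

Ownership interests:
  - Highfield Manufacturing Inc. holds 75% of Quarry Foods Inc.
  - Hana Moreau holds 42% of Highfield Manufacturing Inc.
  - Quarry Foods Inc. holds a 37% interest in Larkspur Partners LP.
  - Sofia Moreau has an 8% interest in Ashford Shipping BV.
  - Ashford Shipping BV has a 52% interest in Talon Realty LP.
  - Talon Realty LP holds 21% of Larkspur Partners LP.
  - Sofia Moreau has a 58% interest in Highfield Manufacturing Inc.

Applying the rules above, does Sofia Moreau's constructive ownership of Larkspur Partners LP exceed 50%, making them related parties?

No

By sibling attribution (R1), Sofia Moreau is treated as also owning Hana Moreau's interest in Highfield Manufacturing Inc, giving 58% + 42% = 100%.
Chain via Ashford Shipping BV → Talon Realty LP (R3): 8% × 52% × 21% = 0.8736% of Larkspur Partners LP.
Chain via Highfield Manufacturing Inc. → Quarry Foods Inc. (R3): 100% × 75% × 37% = 27.75% of Larkspur Partners LP.
Aggregating (R2): 0.8736% + 27.75% = 28.6236%.
28.6236% does not exceed the 50% threshold, so Sofia is not a related party to Larkspur Partners LP.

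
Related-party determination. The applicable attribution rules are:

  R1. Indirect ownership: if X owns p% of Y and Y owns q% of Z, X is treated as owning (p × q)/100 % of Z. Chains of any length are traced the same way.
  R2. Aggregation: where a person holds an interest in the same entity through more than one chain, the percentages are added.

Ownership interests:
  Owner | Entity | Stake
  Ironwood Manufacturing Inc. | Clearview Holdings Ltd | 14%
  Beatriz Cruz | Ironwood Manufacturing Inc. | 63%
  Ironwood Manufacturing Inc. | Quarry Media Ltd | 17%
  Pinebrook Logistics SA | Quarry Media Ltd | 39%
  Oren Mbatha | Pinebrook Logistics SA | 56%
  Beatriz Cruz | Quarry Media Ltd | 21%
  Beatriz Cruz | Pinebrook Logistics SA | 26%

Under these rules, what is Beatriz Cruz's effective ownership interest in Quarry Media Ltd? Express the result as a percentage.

Chain via Ironwood Manufacturing Inc. (R1): 63% × 17% = 10.71% of Quarry Media Ltd.
Chain via Pinebrook Logistics SA (R1): 26% × 39% = 10.14% of Quarry Media Ltd.
Direct interest in Quarry Media Ltd: 21%.
Aggregating (R2): 10.71% + 10.14% + 21% = 41.85%.

41.85%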